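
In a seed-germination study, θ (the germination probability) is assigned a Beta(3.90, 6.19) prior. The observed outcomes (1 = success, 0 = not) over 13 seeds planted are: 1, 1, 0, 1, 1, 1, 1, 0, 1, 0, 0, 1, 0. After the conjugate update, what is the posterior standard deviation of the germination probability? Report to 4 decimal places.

0.1018

The Beta prior is conjugate to a Binomial/Bernoulli likelihood; the update adds successes to α and failures to β.
Posterior: Beta(α+k, β+n−k) = Beta(3.90+8, 6.19+5) = Beta(11.90, 11.19).
Var = αβ/((α+β)²(α+β+1)) = 11.90·11.19/(23.09²·24.09) = 0.01036794; SD = √0.01036794 = 0.1018.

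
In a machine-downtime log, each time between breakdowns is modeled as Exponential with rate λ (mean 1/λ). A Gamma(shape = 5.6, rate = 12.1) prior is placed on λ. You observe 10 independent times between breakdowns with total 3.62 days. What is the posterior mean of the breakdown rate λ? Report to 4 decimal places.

0.9924

With a Gamma(shape α, rate β) prior on the exponential rate λ, the posterior after n observations with total T = Σxᵢ is Gamma(α+n, β+T).
Posterior: Gamma(5.6+10, 12.1+3.62) = Gamma(15.6, 15.72).
Posterior mean of λ = α/β = 15.6/15.72 = 0.9924.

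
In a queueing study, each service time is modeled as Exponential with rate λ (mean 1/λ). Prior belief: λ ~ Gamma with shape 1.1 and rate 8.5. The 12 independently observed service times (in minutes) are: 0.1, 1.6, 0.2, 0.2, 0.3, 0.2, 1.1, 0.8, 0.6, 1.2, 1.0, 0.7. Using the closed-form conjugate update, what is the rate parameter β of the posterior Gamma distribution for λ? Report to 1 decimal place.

With a Gamma(shape α, rate β) prior on the exponential rate λ, the posterior after n observations with total T = Σxᵢ is Gamma(α+n, β+T).
Sum of observations T = 8.0 minutes; n = 12.
Posterior: Gamma(1.1+12, 8.5+8.0) = Gamma(13.1, 16.5).
Posterior β = 16.5.

16.5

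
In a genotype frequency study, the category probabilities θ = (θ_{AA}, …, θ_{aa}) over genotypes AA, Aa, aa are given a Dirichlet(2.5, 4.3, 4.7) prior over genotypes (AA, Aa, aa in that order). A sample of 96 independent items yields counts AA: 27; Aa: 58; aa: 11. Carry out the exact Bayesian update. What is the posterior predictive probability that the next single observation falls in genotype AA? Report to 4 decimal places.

The Dirichlet prior is conjugate to the Multinomial likelihood: each posterior αⱼ = prior αⱼ + observed count nⱼ.
Posterior concentration: (29.5, 62.3, 15.7), total = 107.5.
P(next = AA | data) = α_{AA}/Σα = 0.2744.

0.2744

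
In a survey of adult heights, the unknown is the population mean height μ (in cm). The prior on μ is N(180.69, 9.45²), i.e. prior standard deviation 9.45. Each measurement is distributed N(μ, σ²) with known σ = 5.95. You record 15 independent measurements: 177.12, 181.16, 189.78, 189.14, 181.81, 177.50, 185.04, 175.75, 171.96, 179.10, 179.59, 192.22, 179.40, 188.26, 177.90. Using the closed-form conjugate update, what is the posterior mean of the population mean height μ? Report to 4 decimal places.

181.6889

For Normal data with known variance σ², a Normal(μ₀, σ₀²) prior on μ is conjugate. Posterior precision = 1/σ₀² + n/σ²; posterior mean is the precision-weighted average of μ₀ and x̄.
Σxᵢ = 177.12 + 181.16 + 189.78 + 189.14 + 181.81 + 177.50 + 185.04 + 175.75 + 171.96 + 179.10 + 179.59 + 192.22 + 179.40 + 188.26 + 177.90 = 2725.73, so n·x̄ = 2725.73.
σ₀² = 9.45² = 89.3025, σ² = 5.95² = 35.4025; σ² + n·σ₀² = 35.4025 + 15·89.3025 = 1374.94.
Posterior mean = (μ₀/σ₀² + n·x̄/σ²)/(1/σ₀² + n/σ²) = (σ²·μ₀ + σ₀²·n·x̄)/(σ² + n·σ₀²) = (35.4025·180.69 + 89.3025·2725.73)/1374.94 = 249811.38105/1374.94 = 181.6889.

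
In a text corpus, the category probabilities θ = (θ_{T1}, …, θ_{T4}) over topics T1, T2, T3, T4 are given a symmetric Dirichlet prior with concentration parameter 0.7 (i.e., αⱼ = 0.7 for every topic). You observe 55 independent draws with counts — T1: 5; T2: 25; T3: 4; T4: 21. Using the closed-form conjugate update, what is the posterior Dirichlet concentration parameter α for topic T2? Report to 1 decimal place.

The Dirichlet prior is conjugate to the Multinomial likelihood: each posterior αⱼ = prior αⱼ + observed count nⱼ.
Posterior concentration: (5.7, 25.7, 4.7, 21.7), total = 57.8.
α_{T2} = 0.7 + 25 = 25.7.

25.7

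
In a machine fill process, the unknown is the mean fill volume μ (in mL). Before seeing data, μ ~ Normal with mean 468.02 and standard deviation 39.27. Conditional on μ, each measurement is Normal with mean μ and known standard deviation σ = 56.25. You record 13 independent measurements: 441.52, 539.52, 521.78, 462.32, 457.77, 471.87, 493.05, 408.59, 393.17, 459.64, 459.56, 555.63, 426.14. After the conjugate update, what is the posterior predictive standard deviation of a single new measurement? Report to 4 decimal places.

For Normal data with known variance σ², a Normal(μ₀, σ₀²) prior on μ is conjugate. Posterior precision = 1/σ₀² + n/σ²; posterior mean is the precision-weighted average of μ₀ and x̄.
σ₀² = 39.27² = 1542.1329, σ² = 56.25² = 3164.0625; σ² + n·σ₀² = 3164.0625 + 13·1542.1329 = 23211.7902.
Posterior precision = 1/σ₀² + n/σ² = 1/1542.1329 + 13/3164.0625 = (σ² + n·σ₀²)/(σ₀²σ²) = 23211.7902/(1542.1329·3164.0625); posterior variance σₙ² = σ₀²σ²/(σ² + n·σ₀²) = 1542.1329·3164.0625/23211.7902 = 210.212346.
Predictive variance for one new observation = σₙ² + σ² = 1542.1329·3164.0625/23211.7902 + 3164.0625 = σ²·(σ₀² + 23211.7902)/23211.7902 = 3164.0625·24753.9231/23211.7902 = 3374.274846; SD = √(3164.0625·24753.9231/23211.7902) = 58.0885.

58.0885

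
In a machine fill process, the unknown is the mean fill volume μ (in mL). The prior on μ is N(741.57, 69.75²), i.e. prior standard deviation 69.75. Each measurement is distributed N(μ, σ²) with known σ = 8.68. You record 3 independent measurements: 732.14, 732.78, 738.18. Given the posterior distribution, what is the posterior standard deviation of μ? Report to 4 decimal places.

4.9985

For Normal data with known variance σ², a Normal(μ₀, σ₀²) prior on μ is conjugate. Posterior precision = 1/σ₀² + n/σ²; posterior mean is the precision-weighted average of μ₀ and x̄.
σ₀² = 69.75² = 4865.0625, σ² = 8.68² = 75.3424; σ² + n·σ₀² = 75.3424 + 3·4865.0625 = 14670.5299.
Posterior precision = 1/σ₀² + n/σ² = 1/4865.0625 + 3/75.3424 = (σ² + n·σ₀²)/(σ₀²σ²) = 14670.5299/(4865.0625·75.3424); posterior variance σₙ² = σ₀²σ²/(σ² + n·σ₀²) = 4865.0625·75.3424/14670.5299 = 24.985156.
Posterior SD = √σₙ² = √(4865.0625·75.3424/14670.5299) = 4.9985.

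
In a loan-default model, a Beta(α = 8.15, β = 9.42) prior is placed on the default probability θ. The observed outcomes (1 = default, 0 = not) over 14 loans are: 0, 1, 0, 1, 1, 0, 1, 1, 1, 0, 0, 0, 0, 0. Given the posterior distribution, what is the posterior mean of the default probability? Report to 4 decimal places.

0.4482

The Beta prior is conjugate to a Binomial/Bernoulli likelihood; the update adds successes to α and failures to β.
Posterior: Beta(α+k, β+n−k) = Beta(8.15+6, 9.42+8) = Beta(14.15, 17.42).
Posterior mean = α/(α+β) = 14.15/31.57 = 0.4482.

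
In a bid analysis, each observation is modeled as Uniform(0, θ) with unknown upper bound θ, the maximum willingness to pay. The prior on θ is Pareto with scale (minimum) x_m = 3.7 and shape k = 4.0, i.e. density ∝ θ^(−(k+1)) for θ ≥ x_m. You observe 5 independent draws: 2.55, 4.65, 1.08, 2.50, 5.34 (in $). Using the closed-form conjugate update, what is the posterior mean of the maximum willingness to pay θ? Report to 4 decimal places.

A Pareto(scale x_m, shape k) prior on the upper bound θ of Uniform(0, θ) is conjugate: posterior is Pareto(max(x_m, max xᵢ), k + n).
Sample maximum = 5.34; prior scale x_m = 3.7 → posterior scale = max = 5.34.
Posterior shape = 4.0 + 5 = 9.0.
E[θ|data] = k·x_m/(k−1) = 9.0·5.34/8.0 = 6.0075.

6.0075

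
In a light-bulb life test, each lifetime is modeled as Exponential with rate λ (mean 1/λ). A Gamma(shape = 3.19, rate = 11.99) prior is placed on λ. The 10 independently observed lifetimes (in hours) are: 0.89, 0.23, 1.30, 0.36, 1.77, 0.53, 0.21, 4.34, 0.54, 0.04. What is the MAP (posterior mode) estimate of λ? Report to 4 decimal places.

With a Gamma(shape α, rate β) prior on the exponential rate λ, the posterior after n observations with total T = Σxᵢ is Gamma(α+n, β+T).
Sum of observations T = 10.21 hours; n = 10.
Posterior: Gamma(3.19+10, 11.99+10.21) = Gamma(13.19, 22.20).
Mode = (α−1)/β = 0.5491.

0.5491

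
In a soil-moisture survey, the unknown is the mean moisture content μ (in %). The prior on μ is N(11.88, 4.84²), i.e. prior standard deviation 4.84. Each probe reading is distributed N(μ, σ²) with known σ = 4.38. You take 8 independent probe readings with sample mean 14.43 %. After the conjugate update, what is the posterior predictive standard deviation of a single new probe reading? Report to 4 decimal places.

For Normal data with known variance σ², a Normal(μ₀, σ₀²) prior on μ is conjugate. Posterior precision = 1/σ₀² + n/σ²; posterior mean is the precision-weighted average of μ₀ and x̄.
σ₀² = 4.84² = 23.4256, σ² = 4.38² = 19.1844; σ² + n·σ₀² = 19.1844 + 8·23.4256 = 206.5892.
Posterior precision = 1/σ₀² + n/σ² = 1/23.4256 + 8/19.1844 = (σ² + n·σ₀²)/(σ₀²σ²) = 206.5892/(23.4256·19.1844); posterior variance σₙ² = σ₀²σ²/(σ² + n·σ₀²) = 23.4256·19.1844/206.5892 = 2.175361.
Predictive variance for one new observation = σₙ² + σ² = 23.4256·19.1844/206.5892 + 19.1844 = σ²·(σ₀² + 206.5892)/206.5892 = 19.1844·230.0148/206.5892 = 21.359761; SD = √(19.1844·230.0148/206.5892) = 4.6217.

4.6217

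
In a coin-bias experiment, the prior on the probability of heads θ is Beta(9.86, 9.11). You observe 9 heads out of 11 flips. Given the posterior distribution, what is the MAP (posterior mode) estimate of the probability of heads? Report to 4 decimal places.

The Beta prior is conjugate to a Binomial/Bernoulli likelihood; the update adds successes to α and failures to β.
Posterior: Beta(α+k, β+n−k) = Beta(9.86+9, 9.11+2) = Beta(18.86, 11.11).
Mode of Beta(a,b) for a,b>1 is (a−1)/(a+b−2) = 17.86/27.97 = 0.6385.

0.6385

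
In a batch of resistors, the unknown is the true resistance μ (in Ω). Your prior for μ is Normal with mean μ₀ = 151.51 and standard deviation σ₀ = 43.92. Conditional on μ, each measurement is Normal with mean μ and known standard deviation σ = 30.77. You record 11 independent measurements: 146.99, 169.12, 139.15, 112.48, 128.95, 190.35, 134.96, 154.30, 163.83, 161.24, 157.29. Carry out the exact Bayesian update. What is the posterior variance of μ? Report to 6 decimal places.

For Normal data with known variance σ², a Normal(μ₀, σ₀²) prior on μ is conjugate. Posterior precision = 1/σ₀² + n/σ²; posterior mean is the precision-weighted average of μ₀ and x̄.
σ₀² = 43.92² = 1928.9664, σ² = 30.77² = 946.7929; σ² + n·σ₀² = 946.7929 + 11·1928.9664 = 22165.4233.
Posterior precision = 1/σ₀² + n/σ² = 1/1928.9664 + 11/946.7929 = (σ² + n·σ₀²)/(σ₀²σ²) = 22165.4233/(1928.9664·946.7929); posterior variance σₙ² = σ₀²σ²/(σ² + n·σ₀²) = 1928.9664·946.7929/22165.4233 = 82.395525.

82.395525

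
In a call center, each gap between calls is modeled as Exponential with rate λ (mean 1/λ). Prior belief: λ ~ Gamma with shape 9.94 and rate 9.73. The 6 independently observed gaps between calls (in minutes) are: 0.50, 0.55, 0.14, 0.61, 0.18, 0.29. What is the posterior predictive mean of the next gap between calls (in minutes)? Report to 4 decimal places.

With a Gamma(shape α, rate β) prior on the exponential rate λ, the posterior after n observations with total T = Σxᵢ is Gamma(α+n, β+T).
Sum of observations T = 2.27 minutes; n = 6.
Posterior: Gamma(9.94+6, 9.73+2.27) = Gamma(15.94, 12.00).
The predictive distribution for the next observation is Lomax; its mean is β/(α−1) = 12.00/14.94 = 0.8032.

0.8032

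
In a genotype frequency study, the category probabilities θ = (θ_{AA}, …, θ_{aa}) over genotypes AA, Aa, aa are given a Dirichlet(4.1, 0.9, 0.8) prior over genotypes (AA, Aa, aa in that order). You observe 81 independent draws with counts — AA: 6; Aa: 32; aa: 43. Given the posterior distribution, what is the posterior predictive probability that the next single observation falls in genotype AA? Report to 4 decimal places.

0.1164

The Dirichlet prior is conjugate to the Multinomial likelihood: each posterior αⱼ = prior αⱼ + observed count nⱼ.
Posterior concentration: (10.1, 32.9, 43.8), total = 86.8.
P(next = AA | data) = α_{AA}/Σα = 0.1164.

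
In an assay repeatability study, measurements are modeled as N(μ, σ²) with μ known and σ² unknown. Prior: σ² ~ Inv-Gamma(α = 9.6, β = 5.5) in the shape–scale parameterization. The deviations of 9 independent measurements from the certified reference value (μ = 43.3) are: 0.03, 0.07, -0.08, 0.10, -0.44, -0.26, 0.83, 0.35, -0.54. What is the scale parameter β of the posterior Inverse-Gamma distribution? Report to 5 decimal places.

6.19320

With known mean μ and an Inverse-Gamma(α, β) prior on σ², the Normal likelihood is conjugate: posterior is Inv-Gamma(α + n/2, β + Σ(xᵢ−μ)²/2).
Σ(xᵢ−μ)² = (0.03)² + (0.07)² + (-0.08)² + (0.10)² + (-0.44)² + (-0.26)² + (0.83)² + (0.35)² + (-0.54)² = 1.3864.
Posterior: Inv-Gamma(9.6 + 9/2, 5.5 + 1.3864/2) = Inv-Gamma(14.10, 6.19320).
Posterior β = 6.19320.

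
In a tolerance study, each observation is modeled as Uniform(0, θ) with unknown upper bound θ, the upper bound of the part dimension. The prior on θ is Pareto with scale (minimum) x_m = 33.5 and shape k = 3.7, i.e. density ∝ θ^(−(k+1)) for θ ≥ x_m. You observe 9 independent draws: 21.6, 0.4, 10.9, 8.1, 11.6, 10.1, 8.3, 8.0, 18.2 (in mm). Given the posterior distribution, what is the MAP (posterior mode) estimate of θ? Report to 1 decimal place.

33.5

A Pareto(scale x_m, shape k) prior on the upper bound θ of Uniform(0, θ) is conjugate: posterior is Pareto(max(x_m, max xᵢ), k + n).
Sample maximum = 21.6; prior scale x_m = 33.5 → posterior scale = max = 33.5.
Posterior shape = 3.7 + 9 = 12.7.
The Pareto density is decreasing on [x_m, ∞), so the mode is x_m = 33.5.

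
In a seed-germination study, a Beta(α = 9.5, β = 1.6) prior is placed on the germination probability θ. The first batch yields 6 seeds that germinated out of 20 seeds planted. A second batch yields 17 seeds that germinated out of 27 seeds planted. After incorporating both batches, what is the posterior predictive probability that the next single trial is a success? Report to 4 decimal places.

0.5594

The Beta prior is conjugate to a Binomial/Bernoulli likelihood; the update adds successes to α and failures to β.
After batch 1: Beta(9.5+6, 1.6+14) = Beta(15.5, 15.6).
After batch 2: Beta(15.5+17, 15.6+10) = Beta(32.5, 25.6).
For a single future Bernoulli trial, P(success | data) = α/(α+β) = 0.5594.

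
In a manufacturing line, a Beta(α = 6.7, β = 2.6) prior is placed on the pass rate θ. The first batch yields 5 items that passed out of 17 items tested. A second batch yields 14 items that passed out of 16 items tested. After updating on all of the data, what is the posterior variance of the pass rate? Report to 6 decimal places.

The Beta prior is conjugate to a Binomial/Bernoulli likelihood; the update adds successes to α and failures to β.
After batch 1: Beta(6.7+5, 2.6+12) = Beta(11.7, 14.6).
After batch 2: Beta(11.7+14, 14.6+2) = Beta(25.7, 16.6).
Var = αβ/((α+β)²(α+β+1)) = 25.7·16.6/(42.3²·43.3) = 0.005506.

0.005506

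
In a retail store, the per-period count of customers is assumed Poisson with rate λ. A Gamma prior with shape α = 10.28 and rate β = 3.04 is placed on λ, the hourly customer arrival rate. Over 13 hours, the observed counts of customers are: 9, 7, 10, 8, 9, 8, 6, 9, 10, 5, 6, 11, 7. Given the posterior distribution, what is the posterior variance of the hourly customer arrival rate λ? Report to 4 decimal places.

0.4481

With a Gamma(shape α, rate β) prior, the Poisson likelihood is conjugate: the posterior is Gamma(α + ΣXᵢ, β + n).
Sum of counts S = 105 over n = 13 hours.
Posterior: Gamma(α+S, β+n) = Gamma(10.28+105, 3.04+13) = Gamma(115.28, 16.04).
Var = α/β² = 115.28/16.04² = 0.4481.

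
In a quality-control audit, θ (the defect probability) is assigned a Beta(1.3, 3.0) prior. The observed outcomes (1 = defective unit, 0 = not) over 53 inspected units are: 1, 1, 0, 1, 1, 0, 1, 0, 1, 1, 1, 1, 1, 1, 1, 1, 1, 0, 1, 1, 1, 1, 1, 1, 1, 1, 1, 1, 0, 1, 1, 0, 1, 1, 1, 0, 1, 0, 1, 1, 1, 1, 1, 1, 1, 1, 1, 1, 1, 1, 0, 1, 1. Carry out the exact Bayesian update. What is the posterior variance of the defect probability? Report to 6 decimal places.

The Beta prior is conjugate to a Binomial/Bernoulli likelihood; the update adds successes to α and failures to β.
Posterior: Beta(α+k, β+n−k) = Beta(1.3+44, 3.0+9) = Beta(45.3, 12.0).
Var = αβ/((α+β)²(α+β+1)) = 45.3·12.0/(57.3²·58.3) = 0.002840.

0.002840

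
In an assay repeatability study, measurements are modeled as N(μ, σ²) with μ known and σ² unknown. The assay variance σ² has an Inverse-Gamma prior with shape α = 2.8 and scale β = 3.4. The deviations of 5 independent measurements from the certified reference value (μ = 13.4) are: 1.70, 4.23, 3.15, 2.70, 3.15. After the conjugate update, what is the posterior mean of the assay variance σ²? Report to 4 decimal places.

With known mean μ and an Inverse-Gamma(α, β) prior on σ², the Normal likelihood is conjugate: posterior is Inv-Gamma(α + n/2, β + Σ(xᵢ−μ)²/2).
Σ(xᵢ−μ)² = (1.70)² + (4.23)² + (3.15)² + (2.70)² + (3.15)² = 47.9179.
Posterior: Inv-Gamma(2.8 + 5/2, 3.4 + 47.9179/2) = Inv-Gamma(5.30, 27.35895).
E[σ²|data] = β/(α−1) = 27.35895/4.30 = 6.3625.

6.3625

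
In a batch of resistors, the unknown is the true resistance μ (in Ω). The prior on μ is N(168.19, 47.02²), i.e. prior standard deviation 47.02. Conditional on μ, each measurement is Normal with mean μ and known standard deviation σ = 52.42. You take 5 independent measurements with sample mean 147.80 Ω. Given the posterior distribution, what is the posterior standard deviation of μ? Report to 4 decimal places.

For Normal data with known variance σ², a Normal(μ₀, σ₀²) prior on μ is conjugate. Posterior precision = 1/σ₀² + n/σ²; posterior mean is the precision-weighted average of μ₀ and x̄.
σ₀² = 47.02² = 2210.8804, σ² = 52.42² = 2747.8564; σ² + n·σ₀² = 2747.8564 + 5·2210.8804 = 13802.2584.
Posterior precision = 1/σ₀² + n/σ² = 1/2210.8804 + 5/2747.8564 = (σ² + n·σ₀²)/(σ₀²σ²) = 13802.2584/(2210.8804·2747.8564); posterior variance σₙ² = σ₀²σ²/(σ² + n·σ₀²) = 2210.8804·2747.8564/13802.2584 = 440.158536.
Posterior SD = √σₙ² = √(2210.8804·2747.8564/13802.2584) = 20.9800.

20.9800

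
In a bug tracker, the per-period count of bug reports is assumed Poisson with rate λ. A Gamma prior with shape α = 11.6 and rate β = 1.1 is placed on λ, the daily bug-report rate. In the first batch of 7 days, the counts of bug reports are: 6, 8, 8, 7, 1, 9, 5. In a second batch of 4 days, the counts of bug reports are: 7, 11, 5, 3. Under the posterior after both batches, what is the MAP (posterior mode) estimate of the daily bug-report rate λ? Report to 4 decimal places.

6.6612

With a Gamma(shape α, rate β) prior, the Poisson likelihood is conjugate: the posterior is Gamma(α + ΣXᵢ, β + n).
Batch 1: sum of counts S = 44 over n = 7 days.
After batch 1: Gamma(α+S, β+n) = Gamma(11.6+44, 1.1+7) = Gamma(55.6, 8.1).
Batch 2: sum of counts S = 26 over n = 4 days.
After batch 2: Gamma(α+S, β+n) = Gamma(55.6+26, 8.1+4) = Gamma(81.6, 12.1).
Mode of Gamma(α,β) for α≥1 is (α−1)/β = 80.6/12.1 = 6.6612.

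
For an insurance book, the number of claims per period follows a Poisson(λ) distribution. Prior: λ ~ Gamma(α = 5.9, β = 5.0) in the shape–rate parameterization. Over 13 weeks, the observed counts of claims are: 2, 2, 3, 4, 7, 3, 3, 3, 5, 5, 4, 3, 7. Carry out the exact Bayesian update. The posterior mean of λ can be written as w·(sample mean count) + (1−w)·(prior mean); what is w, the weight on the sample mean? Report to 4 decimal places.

0.7222

With a Gamma(shape α, rate β) prior, the Poisson likelihood is conjugate: the posterior is Gamma(α + ΣXᵢ, β + n).
Posterior mean = (α₀+S)/(β₀+n) = [n/(β₀+n)]·(S/n) + [β₀/(β₀+n)]·(α₀/β₀), so only n and β₀ enter the weight.
Weight on data w = n/(β₀+n) = 13/(5.0+13) = 13/18.0 = 0.7222.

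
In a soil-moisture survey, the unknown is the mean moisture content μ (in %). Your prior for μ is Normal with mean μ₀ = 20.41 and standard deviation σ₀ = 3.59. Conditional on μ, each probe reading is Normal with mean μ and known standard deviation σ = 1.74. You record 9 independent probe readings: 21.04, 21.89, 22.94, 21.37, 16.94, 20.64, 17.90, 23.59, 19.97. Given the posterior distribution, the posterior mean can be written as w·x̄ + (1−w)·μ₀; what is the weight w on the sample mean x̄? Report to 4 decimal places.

0.9746

For Normal data with known variance σ², a Normal(μ₀, σ₀²) prior on μ is conjugate. Posterior precision = 1/σ₀² + n/σ²; posterior mean is the precision-weighted average of μ₀ and x̄.
σ₀² = 3.59² = 12.8881, σ² = 1.74² = 3.0276. Prior precision 1/σ₀² = 1/12.8881; data precision n/σ² = 9/3.0276.
w = (n/σ²)/(1/σ₀² + n/σ²) = n·σ₀²/(σ² + n·σ₀²) = 9·12.8881/(3.0276 + 9·12.8881) = 115.9929/119.0205 = 0.9746.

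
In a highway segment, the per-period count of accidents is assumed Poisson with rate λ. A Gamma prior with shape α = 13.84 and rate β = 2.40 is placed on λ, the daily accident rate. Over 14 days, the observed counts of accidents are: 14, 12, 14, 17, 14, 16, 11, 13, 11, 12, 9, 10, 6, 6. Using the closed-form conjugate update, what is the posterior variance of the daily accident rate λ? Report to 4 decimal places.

With a Gamma(shape α, rate β) prior, the Poisson likelihood is conjugate: the posterior is Gamma(α + ΣXᵢ, β + n).
Sum of counts S = 165 over n = 14 days.
Posterior: Gamma(α+S, β+n) = Gamma(13.84+165, 2.40+14) = Gamma(178.84, 16.40).
Var = α/β² = 178.84/16.40² = 0.6649.

0.6649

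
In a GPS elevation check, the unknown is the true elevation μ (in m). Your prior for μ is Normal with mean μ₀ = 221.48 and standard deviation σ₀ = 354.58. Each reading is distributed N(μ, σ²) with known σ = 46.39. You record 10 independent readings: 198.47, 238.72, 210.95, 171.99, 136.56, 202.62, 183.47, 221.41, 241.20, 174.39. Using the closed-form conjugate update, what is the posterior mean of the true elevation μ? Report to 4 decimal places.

198.0182

For Normal data with known variance σ², a Normal(μ₀, σ₀²) prior on μ is conjugate. Posterior precision = 1/σ₀² + n/σ²; posterior mean is the precision-weighted average of μ₀ and x̄.
Σxᵢ = 198.47 + 238.72 + 210.95 + 171.99 + 136.56 + 202.62 + 183.47 + 221.41 + 241.20 + 174.39 = 1979.78, so n·x̄ = 1979.78.
σ₀² = 354.58² = 125726.9764, σ² = 46.39² = 2152.0321; σ² + n·σ₀² = 2152.0321 + 10·125726.9764 = 1259421.7961.
Posterior mean = (μ₀/σ₀² + n·x̄/σ²)/(1/σ₀² + n/σ²) = (σ²·μ₀ + σ₀²·n·x̄)/(σ² + n·σ₀²) = (2152.0321·221.48 + 125726.9764·1979.78)/1259421.7961 = 249388385.4067/1259421.7961 = 198.0182.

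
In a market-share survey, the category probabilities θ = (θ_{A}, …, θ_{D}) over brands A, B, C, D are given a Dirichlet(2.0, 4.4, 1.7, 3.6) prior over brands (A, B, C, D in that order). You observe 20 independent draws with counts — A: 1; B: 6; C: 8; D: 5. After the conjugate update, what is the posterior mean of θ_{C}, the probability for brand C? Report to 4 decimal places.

0.3060

The Dirichlet prior is conjugate to the Multinomial likelihood: each posterior αⱼ = prior αⱼ + observed count nⱼ.
Posterior concentration: (3.0, 10.4, 9.7, 8.6), total = 31.7.
E[θ_{C}|data] = α_{C}/Σα = 9.7/31.7 = 0.3060.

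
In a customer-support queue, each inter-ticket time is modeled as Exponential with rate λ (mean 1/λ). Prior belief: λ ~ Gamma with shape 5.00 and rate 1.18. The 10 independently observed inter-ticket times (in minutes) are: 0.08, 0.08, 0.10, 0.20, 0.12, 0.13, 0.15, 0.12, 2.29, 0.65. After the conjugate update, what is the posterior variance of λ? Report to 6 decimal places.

With a Gamma(shape α, rate β) prior on the exponential rate λ, the posterior after n observations with total T = Σxᵢ is Gamma(α+n, β+T).
Sum of observations T = 3.92 minutes; n = 10.
Posterior: Gamma(5.00+10, 1.18+3.92) = Gamma(15.00, 5.10).
Var = α/β² = 0.576701.

0.576701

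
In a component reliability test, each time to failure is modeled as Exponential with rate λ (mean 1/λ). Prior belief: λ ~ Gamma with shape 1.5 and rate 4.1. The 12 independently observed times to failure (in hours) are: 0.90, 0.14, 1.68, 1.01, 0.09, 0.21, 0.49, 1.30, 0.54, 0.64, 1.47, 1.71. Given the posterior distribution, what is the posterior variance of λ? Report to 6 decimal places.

0.066203

With a Gamma(shape α, rate β) prior on the exponential rate λ, the posterior after n observations with total T = Σxᵢ is Gamma(α+n, β+T).
Sum of observations T = 10.18 hours; n = 12.
Posterior: Gamma(1.5+12, 4.1+10.18) = Gamma(13.5, 14.28).
Var = α/β² = 0.066203.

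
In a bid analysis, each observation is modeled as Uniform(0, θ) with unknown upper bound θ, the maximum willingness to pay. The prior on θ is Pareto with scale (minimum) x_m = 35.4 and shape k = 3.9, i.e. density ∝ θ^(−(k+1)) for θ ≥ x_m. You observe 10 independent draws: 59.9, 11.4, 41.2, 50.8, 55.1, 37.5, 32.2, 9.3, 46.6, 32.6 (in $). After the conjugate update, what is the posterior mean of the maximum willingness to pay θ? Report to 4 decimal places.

64.5434

A Pareto(scale x_m, shape k) prior on the upper bound θ of Uniform(0, θ) is conjugate: posterior is Pareto(max(x_m, max xᵢ), k + n).
Sample maximum = 59.9; prior scale x_m = 35.4 → posterior scale = max = 59.9.
Posterior shape = 3.9 + 10 = 13.9.
E[θ|data] = k·x_m/(k−1) = 13.9·59.9/12.9 = 64.5434.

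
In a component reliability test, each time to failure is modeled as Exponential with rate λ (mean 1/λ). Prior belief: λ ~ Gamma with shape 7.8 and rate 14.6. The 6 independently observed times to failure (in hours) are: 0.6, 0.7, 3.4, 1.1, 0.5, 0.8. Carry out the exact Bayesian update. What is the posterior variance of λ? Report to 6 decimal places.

With a Gamma(shape α, rate β) prior on the exponential rate λ, the posterior after n observations with total T = Σxᵢ is Gamma(α+n, β+T).
Sum of observations T = 7.1 hours; n = 6.
Posterior: Gamma(7.8+6, 14.6+7.1) = Gamma(13.8, 21.7).
Var = α/β² = 0.029306.

0.029306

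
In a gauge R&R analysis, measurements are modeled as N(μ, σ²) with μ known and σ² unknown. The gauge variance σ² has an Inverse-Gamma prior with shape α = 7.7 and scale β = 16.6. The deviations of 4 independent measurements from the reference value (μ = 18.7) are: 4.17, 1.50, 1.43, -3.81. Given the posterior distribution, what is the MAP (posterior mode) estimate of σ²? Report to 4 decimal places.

With known mean μ and an Inverse-Gamma(α, β) prior on σ², the Normal likelihood is conjugate: posterior is Inv-Gamma(α + n/2, β + Σ(xᵢ−μ)²/2).
Σ(xᵢ−μ)² = (4.17)² + (1.50)² + (1.43)² + (-3.81)² = 36.1999.
Posterior: Inv-Gamma(7.7 + 4/2, 16.6 + 36.1999/2) = Inv-Gamma(9.70, 34.69995).
Mode = β/(α+1) = 34.69995/10.70 = 3.2430.

3.2430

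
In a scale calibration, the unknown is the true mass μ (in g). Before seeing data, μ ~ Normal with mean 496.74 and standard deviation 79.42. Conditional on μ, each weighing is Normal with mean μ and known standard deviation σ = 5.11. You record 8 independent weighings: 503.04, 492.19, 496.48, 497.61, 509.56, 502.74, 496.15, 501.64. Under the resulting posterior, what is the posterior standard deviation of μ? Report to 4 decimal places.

For Normal data with known variance σ², a Normal(μ₀, σ₀²) prior on μ is conjugate. Posterior precision = 1/σ₀² + n/σ²; posterior mean is the precision-weighted average of μ₀ and x̄.
σ₀² = 79.42² = 6307.5364, σ² = 5.11² = 26.1121; σ² + n·σ₀² = 26.1121 + 8·6307.5364 = 50486.4033.
Posterior precision = 1/σ₀² + n/σ² = 1/6307.5364 + 8/26.1121 = (σ² + n·σ₀²)/(σ₀²σ²) = 50486.4033/(6307.5364·26.1121); posterior variance σₙ² = σ₀²σ²/(σ² + n·σ₀²) = 6307.5364·26.1121/50486.4033 = 3.262324.
Posterior SD = √σₙ² = √(6307.5364·26.1121/50486.4033) = 1.8062.

1.8062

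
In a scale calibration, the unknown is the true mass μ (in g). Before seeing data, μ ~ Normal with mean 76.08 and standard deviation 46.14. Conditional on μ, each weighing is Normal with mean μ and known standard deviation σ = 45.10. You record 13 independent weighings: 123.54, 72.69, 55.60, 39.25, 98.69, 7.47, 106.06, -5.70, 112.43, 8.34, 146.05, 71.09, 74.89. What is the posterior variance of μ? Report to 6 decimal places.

For Normal data with known variance σ², a Normal(μ₀, σ₀²) prior on μ is conjugate. Posterior precision = 1/σ₀² + n/σ²; posterior mean is the precision-weighted average of μ₀ and x̄.
σ₀² = 46.14² = 2128.8996, σ² = 45.10² = 2034.01; σ² + n·σ₀² = 2034.01 + 13·2128.8996 = 29709.7048.
Posterior precision = 1/σ₀² + n/σ² = 1/2128.8996 + 13/2034.01 = (σ² + n·σ₀²)/(σ₀²σ²) = 29709.7048/(2128.8996·2034.01); posterior variance σₙ² = σ₀²σ²/(σ² + n·σ₀²) = 2128.8996·2034.01/29709.7048 = 145.750458.

145.750458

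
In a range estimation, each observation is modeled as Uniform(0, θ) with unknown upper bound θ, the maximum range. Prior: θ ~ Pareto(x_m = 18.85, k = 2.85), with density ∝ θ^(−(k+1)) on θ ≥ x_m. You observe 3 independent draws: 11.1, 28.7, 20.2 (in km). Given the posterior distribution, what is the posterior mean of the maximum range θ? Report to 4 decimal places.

A Pareto(scale x_m, shape k) prior on the upper bound θ of Uniform(0, θ) is conjugate: posterior is Pareto(max(x_m, max xᵢ), k + n).
Sample maximum = 28.7; prior scale x_m = 18.85 → posterior scale = max = 28.70.
Posterior shape = 2.85 + 3 = 5.85.
E[θ|data] = k·x_m/(k−1) = 5.85·28.70/4.85 = 34.6175.

34.6175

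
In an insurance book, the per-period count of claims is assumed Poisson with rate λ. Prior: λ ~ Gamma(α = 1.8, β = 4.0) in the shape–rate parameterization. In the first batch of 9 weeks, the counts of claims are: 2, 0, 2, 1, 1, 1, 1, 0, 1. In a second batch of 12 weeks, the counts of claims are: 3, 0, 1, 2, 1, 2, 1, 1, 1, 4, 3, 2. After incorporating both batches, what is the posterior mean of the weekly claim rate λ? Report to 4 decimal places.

1.2720

With a Gamma(shape α, rate β) prior, the Poisson likelihood is conjugate: the posterior is Gamma(α + ΣXᵢ, β + n).
Batch 1: sum of counts S = 9 over n = 9 weeks.
After batch 1: Gamma(α+S, β+n) = Gamma(1.8+9, 4.0+9) = Gamma(10.8, 13.0).
Batch 2: sum of counts S = 21 over n = 12 weeks.
After batch 2: Gamma(α+S, β+n) = Gamma(10.8+21, 13.0+12) = Gamma(31.8, 25.0).
Posterior mean = α/β = 31.8/25.0 = 1.2720.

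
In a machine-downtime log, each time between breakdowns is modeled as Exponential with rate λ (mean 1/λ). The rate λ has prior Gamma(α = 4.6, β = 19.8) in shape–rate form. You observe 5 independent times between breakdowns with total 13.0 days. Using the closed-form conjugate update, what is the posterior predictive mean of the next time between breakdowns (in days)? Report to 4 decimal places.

3.8140

With a Gamma(shape α, rate β) prior on the exponential rate λ, the posterior after n observations with total T = Σxᵢ is Gamma(α+n, β+T).
Posterior: Gamma(4.6+5, 19.8+13.0) = Gamma(9.6, 32.8).
The predictive distribution for the next observation is Lomax; its mean is β/(α−1) = 32.8/8.6 = 3.8140.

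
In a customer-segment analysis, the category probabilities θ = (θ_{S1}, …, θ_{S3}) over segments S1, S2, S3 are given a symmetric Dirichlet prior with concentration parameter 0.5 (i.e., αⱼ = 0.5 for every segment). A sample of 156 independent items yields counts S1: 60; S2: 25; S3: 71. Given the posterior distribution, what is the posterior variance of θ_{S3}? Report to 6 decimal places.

0.001564

The Dirichlet prior is conjugate to the Multinomial likelihood: each posterior αⱼ = prior αⱼ + observed count nⱼ.
Posterior concentration: (60.5, 25.5, 71.5), total = 157.5.
Var[θ_j] = α_j(Σα−α_j)/((Σα)²(Σα+1)) = 71.5·86.0/(157.5²·158.5) = 0.001564.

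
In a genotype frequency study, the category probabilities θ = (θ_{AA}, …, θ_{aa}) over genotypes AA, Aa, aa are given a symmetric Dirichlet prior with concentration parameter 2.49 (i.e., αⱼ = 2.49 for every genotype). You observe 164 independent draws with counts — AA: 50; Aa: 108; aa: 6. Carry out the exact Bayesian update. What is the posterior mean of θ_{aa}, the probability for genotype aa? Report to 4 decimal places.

0.0495

The Dirichlet prior is conjugate to the Multinomial likelihood: each posterior αⱼ = prior αⱼ + observed count nⱼ.
Posterior concentration: (52.49, 110.49, 8.49), total = 171.47.
E[θ_{aa}|data] = α_{aa}/Σα = 8.49/171.47 = 0.0495.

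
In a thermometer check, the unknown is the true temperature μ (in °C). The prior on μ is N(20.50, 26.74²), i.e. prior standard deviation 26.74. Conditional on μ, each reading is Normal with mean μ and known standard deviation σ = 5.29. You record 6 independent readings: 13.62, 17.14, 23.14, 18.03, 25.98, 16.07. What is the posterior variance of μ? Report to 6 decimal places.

4.633791

For Normal data with known variance σ², a Normal(μ₀, σ₀²) prior on μ is conjugate. Posterior precision = 1/σ₀² + n/σ²; posterior mean is the precision-weighted average of μ₀ and x̄.
σ₀² = 26.74² = 715.0276, σ² = 5.29² = 27.9841; σ² + n·σ₀² = 27.9841 + 6·715.0276 = 4318.1497.
Posterior precision = 1/σ₀² + n/σ² = 1/715.0276 + 6/27.9841 = (σ² + n·σ₀²)/(σ₀²σ²) = 4318.1497/(715.0276·27.9841); posterior variance σₙ² = σ₀²σ²/(σ² + n·σ₀²) = 715.0276·27.9841/4318.1497 = 4.633791.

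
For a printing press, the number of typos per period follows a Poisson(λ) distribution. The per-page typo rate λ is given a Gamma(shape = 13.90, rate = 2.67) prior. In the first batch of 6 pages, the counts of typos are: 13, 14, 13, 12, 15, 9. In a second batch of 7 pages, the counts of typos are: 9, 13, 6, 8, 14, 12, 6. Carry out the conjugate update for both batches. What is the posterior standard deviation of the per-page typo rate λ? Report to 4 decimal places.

With a Gamma(shape α, rate β) prior, the Poisson likelihood is conjugate: the posterior is Gamma(α + ΣXᵢ, β + n).
Batch 1: sum of counts S = 76 over n = 6 pages.
After batch 1: Gamma(α+S, β+n) = Gamma(13.90+76, 2.67+6) = Gamma(89.90, 8.67).
Batch 2: sum of counts S = 68 over n = 7 pages.
After batch 2: Gamma(α+S, β+n) = Gamma(89.90+68, 8.67+7) = Gamma(157.90, 15.67).
SD = √α/β = √157.90/15.67 = 0.8019.

0.8019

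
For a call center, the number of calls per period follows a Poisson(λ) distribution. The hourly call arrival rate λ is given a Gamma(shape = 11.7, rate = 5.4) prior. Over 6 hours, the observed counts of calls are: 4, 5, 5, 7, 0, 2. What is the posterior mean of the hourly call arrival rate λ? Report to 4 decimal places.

With a Gamma(shape α, rate β) prior, the Poisson likelihood is conjugate: the posterior is Gamma(α + ΣXᵢ, β + n).
Sum of counts S = 23 over n = 6 hours.
Posterior: Gamma(α+S, β+n) = Gamma(11.7+23, 5.4+6) = Gamma(34.7, 11.4).
Posterior mean = α/β = 34.7/11.4 = 3.0439.

3.0439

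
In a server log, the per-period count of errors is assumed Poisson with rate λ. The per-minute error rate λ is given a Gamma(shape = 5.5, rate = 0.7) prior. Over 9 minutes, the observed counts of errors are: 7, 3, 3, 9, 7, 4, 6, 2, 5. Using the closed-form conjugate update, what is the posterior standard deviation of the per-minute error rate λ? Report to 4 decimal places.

0.7398

With a Gamma(shape α, rate β) prior, the Poisson likelihood is conjugate: the posterior is Gamma(α + ΣXᵢ, β + n).
Sum of counts S = 46 over n = 9 minutes.
Posterior: Gamma(α+S, β+n) = Gamma(5.5+46, 0.7+9) = Gamma(51.5, 9.7).
SD = √α/β = √51.5/9.7 = 0.7398.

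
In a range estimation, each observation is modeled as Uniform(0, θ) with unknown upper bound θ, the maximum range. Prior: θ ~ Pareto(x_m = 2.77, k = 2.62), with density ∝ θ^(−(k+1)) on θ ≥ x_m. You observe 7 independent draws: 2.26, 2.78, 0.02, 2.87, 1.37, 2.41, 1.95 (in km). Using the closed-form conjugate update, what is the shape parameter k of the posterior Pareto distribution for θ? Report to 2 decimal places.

9.62

A Pareto(scale x_m, shape k) prior on the upper bound θ of Uniform(0, θ) is conjugate: posterior is Pareto(max(x_m, max xᵢ), k + n).
Sample maximum = 2.87; prior scale x_m = 2.77 → posterior scale = max = 2.87.
Posterior shape = 2.62 + 7 = 9.62.
Posterior shape k = 9.62.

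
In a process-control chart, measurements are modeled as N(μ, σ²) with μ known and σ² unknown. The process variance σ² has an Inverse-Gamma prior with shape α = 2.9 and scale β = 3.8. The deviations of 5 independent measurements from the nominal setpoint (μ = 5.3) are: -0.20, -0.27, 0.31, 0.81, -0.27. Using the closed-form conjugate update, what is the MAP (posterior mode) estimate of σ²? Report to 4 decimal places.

0.6670

With known mean μ and an Inverse-Gamma(α, β) prior on σ², the Normal likelihood is conjugate: posterior is Inv-Gamma(α + n/2, β + Σ(xᵢ−μ)²/2).
Σ(xᵢ−μ)² = (-0.20)² + (-0.27)² + (0.31)² + (0.81)² + (-0.27)² = 0.9380.
Posterior: Inv-Gamma(2.9 + 5/2, 3.8 + 0.9380/2) = Inv-Gamma(5.40, 4.26900).
Mode = β/(α+1) = 4.26900/6.40 = 0.6670.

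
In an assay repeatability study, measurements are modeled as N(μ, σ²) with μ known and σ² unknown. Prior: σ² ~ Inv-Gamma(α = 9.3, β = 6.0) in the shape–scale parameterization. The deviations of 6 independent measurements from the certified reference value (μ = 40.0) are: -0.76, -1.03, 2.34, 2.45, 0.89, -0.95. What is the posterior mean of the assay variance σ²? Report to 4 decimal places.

With known mean μ and an Inverse-Gamma(α, β) prior on σ², the Normal likelihood is conjugate: posterior is Inv-Gamma(α + n/2, β + Σ(xᵢ−μ)²/2).
Σ(xᵢ−μ)² = (-0.76)² + (-1.03)² + (2.34)² + (2.45)² + (0.89)² + (-0.95)² = 14.8112.
Posterior: Inv-Gamma(9.3 + 6/2, 6.0 + 14.8112/2) = Inv-Gamma(12.30, 13.40560).
E[σ²|data] = β/(α−1) = 13.40560/11.30 = 1.1863.

1.1863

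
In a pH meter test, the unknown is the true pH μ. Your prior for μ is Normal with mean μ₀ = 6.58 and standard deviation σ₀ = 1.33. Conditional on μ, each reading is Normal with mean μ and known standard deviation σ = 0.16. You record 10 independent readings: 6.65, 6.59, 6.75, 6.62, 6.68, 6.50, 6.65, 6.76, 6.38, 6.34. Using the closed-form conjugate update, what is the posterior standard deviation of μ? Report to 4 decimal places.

0.0506

For Normal data with known variance σ², a Normal(μ₀, σ₀²) prior on μ is conjugate. Posterior precision = 1/σ₀² + n/σ²; posterior mean is the precision-weighted average of μ₀ and x̄.
σ₀² = 1.33² = 1.7689, σ² = 0.16² = 0.0256; σ² + n·σ₀² = 0.0256 + 10·1.7689 = 17.7146.
Posterior precision = 1/σ₀² + n/σ² = 1/1.7689 + 10/0.0256 = (σ² + n·σ₀²)/(σ₀²σ²) = 17.7146/(1.7689·0.0256); posterior variance σₙ² = σ₀²σ²/(σ² + n·σ₀²) = 1.7689·0.0256/17.7146 = 0.002556.
Posterior SD = √σₙ² = √(1.7689·0.0256/17.7146) = 0.0506.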